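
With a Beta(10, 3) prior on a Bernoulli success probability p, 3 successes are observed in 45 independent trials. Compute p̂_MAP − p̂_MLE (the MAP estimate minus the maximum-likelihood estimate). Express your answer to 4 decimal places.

MAP − MLE = 0.1476

Posterior is Beta(13, 45); MAP = (13−1)/(58−2) = 12/56 ≈ 0.21429.
MLE ignores the prior: p̂_MLE = k/n = 3/45 ≈ 0.06667.
Difference = 12/56 − 3/45 = 31/210 ≈ 0.1476.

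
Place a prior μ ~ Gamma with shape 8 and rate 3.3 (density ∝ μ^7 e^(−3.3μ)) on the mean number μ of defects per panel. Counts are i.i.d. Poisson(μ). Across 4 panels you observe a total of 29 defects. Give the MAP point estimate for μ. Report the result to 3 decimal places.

μ̂_MAP = 4.932

Σxᵢ = 29, n = 4.
Posterior ∝ μ^7e^(−3.3μ) · μ^29e^(−4μ) = μ^36e^(−7.3μ), i.e. Gamma(shape=37, rate=7.3).
The mode of a Gamma(a, b) with a ≥ 1 (shape–rate) is (a−1)/b = 36/7.3 ≈ 4.932.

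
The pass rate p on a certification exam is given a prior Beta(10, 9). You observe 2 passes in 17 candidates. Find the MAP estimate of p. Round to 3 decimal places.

p̂_MAP = 0.324

Prior: Beta(10, 9).
Data: 2 successes in 17 trials. The binomial likelihood contributes p^2(1−p)^15, so the posterior is Beta(10+2, 9+15) = Beta(12, 24).
For Beta(a, b) with a, b > 1 the mode is (a−1)/(a+b−2) = 11/34 ≈ 0.324.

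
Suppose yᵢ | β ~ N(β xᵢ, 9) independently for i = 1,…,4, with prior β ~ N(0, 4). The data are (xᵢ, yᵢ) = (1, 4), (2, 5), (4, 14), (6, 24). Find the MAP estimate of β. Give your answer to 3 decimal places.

log p(β | y) = −Σ(yᵢ − βxᵢ)²/(2·9) − β²/(2·4) + const.
Setting the derivative to zero: Σxᵢ(yᵢ − βxᵢ)/9 − β/4 = 0, so β = Σxᵢyᵢ / (Σxᵢ² + σ²/τ²).
Σxᵢyᵢ = 1·4 + 2·5 + 4·14 + 6·24 = 214; Σxᵢ² = 57; σ²/τ² = 2.25.
β̂_MAP = 214 / (57 + 2.25) = 214/59.25 ≈ 3.612.

β̂_MAP = 3.612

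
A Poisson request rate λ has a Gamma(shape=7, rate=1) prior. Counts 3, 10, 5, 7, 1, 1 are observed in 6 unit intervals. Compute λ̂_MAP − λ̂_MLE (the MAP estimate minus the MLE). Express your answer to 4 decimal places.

MAP − MLE = 0.2143

Σxᵢ = 27. Posterior is Gamma(34, 7); MAP = (34−1)/7 = 33/7 ≈ 4.71429.
MLE = x̄ = 27/6 ≈ 4.50000.
Difference = 33/7 − 27/6 = 3/14 ≈ 0.2143.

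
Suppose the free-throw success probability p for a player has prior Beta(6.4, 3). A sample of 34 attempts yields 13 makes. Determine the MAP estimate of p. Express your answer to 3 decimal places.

p̂_MAP = 0.444

Prior: Beta(6.4, 3).
Data: 13 successes in 34 trials. The binomial likelihood contributes p^13(1−p)^21, so the posterior is Beta(6.4+13, 3+21) = Beta(19.4, 24).
For Beta(a, b) with a, b > 1 the mode is (a−1)/(a+b−2) = 18.4/41.4 ≈ 0.444.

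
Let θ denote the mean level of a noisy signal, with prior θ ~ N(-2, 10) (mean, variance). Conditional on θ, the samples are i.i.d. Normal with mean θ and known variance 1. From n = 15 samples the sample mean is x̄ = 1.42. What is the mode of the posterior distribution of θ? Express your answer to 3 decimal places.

θ̂_MAP = 1.397

n = 15, x̄ = 1.42.
For a Normal prior and Normal likelihood with known variance, the posterior is Normal; its mode equals its mean, the precision-weighted average.
Prior precision 1/σ₀² = 1/10 = 0.1; data precision n/σ² = 15/1 = 15.
θ̂ = (0.1·(-2) + 15·1.42) / (0.1 + 15) = 21.1/15.1 = 211/151 ≈ 1.397.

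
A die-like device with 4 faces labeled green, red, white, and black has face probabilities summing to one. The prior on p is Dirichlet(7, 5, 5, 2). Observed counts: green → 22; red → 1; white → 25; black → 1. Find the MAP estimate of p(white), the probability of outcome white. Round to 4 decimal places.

The posterior is Dirichlet(αᵢ + nᵢ) = Dirichlet(29, 6, 30, 3).
For a Dirichlet(a₁,…,a_K) with all aᵢ > 1, the mode has j-th component (aⱼ − 1)/(Σaᵢ − K).
Here Σaᵢ = 68 and K = 4, so p(white) = (30 − 1)/(68 − 4) = 29/64 ≈ 0.4531.

MAP estimate of p(white) = 0.4531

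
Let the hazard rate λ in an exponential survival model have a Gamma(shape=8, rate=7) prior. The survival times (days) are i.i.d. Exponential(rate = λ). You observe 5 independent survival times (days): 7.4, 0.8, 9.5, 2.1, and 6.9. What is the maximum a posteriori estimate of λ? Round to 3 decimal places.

The Exponential(rate=λ) likelihood is ∝ λ^n e^(−λΣtᵢ). Here n = 5 and Σtᵢ = 7.4 + 0.8 + 9.5 + 2.1 + 6.9 = 26.7.
Posterior ∝ λ^7e^(−7λ) · λ^5e^(−26.7λ) = λ^12e^(−33.7λ), i.e. Gamma(13, 33.7).
Mode = (a−1)/b = 12/33.7 ≈ 0.356.

λ̂_MAP = 0.356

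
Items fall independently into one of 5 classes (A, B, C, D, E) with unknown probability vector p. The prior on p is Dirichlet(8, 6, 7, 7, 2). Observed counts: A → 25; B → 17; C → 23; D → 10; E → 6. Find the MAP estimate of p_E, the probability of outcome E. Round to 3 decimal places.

The posterior is Dirichlet(αᵢ + nᵢ) = Dirichlet(33, 23, 30, 17, 8).
For a Dirichlet(a₁,…,a_K) with all aᵢ > 1, the mode has j-th component (aⱼ − 1)/(Σaᵢ − K).
Here Σaᵢ = 111 and K = 5, so p_E = (8 − 1)/(111 − 5) = 7/106 ≈ 0.066.

MAP estimate of p_E = 0.066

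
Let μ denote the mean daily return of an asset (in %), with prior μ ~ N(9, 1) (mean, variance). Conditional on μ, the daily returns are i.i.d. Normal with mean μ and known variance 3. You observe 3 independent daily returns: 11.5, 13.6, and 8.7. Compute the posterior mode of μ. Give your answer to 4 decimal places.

μ̂_MAP = 10.1333

n = 3; x̄ = (11.5 + 13.6 + 8.7)/3 = 33.8/3 = 169/15 ≈ 11.2667.
For a Normal prior and Normal likelihood with known variance, the posterior is Normal; its mode equals its mean, the precision-weighted average.
Prior precision 1/σ₀² = 1/1 = 1; data precision n/σ² = 3/3 = 1.
μ̂ = (1·9 + 1·(169/15)) / (1 + 1) = (304/15)/2 = 152/15 ≈ 10.1333.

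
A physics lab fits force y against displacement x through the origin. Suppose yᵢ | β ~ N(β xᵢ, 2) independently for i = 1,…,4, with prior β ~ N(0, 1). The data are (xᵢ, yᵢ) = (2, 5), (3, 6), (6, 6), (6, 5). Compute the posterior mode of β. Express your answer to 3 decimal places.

β̂_MAP = 1.080

log p(β | y) = −Σ(yᵢ − βxᵢ)²/(2·2) − β²/(2·1) + const.
Setting the derivative to zero: Σxᵢ(yᵢ − βxᵢ)/2 − β/1 = 0, so β = Σxᵢyᵢ / (Σxᵢ² + σ²/τ²).
Σxᵢyᵢ = 2·5 + 3·6 + 6·6 + 6·5 = 94; Σxᵢ² = 85; σ²/τ² = 2.
β̂_MAP = 94 / (85 + 2) = 94/87 ≈ 1.080.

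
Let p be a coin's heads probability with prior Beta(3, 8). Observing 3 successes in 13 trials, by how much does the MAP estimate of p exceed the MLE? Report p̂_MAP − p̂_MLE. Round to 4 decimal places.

Posterior is Beta(6, 18); MAP = (6−1)/(24−2) = 5/22 ≈ 0.22727.
MLE ignores the prior: p̂_MLE = k/n = 3/13 ≈ 0.23077.
Difference = 5/22 − 3/13 = -1/286 ≈ -0.0035.

MAP − MLE = -0.0035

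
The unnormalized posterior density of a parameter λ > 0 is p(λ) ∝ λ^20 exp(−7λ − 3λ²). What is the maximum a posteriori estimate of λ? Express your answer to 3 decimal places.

ℓ'(λ) = 20/λ − 7 − 6λ. Setting this to zero and multiplying by λ: 6λ² + 7λ − 20 = 0.
λ = (−7 + √(7² + 4·6·20)) / (2·6) = (−7 + √529) / 12 = (−7 + 23)/12 = 4/3.
ℓ''(λ) = −20/λ² − 6 < 0, confirming a maximum.

λ̂_MAP = 1.333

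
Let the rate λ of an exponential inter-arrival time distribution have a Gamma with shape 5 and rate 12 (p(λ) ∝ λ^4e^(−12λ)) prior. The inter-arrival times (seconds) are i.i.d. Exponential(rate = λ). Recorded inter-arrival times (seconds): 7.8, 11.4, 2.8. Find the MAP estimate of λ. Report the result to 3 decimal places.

λ̂_MAP = 0.206

The Exponential(rate=λ) likelihood is ∝ λ^n e^(−λΣtᵢ). Here n = 3 and Σtᵢ = 7.8 + 11.4 + 2.8 = 22.
Posterior ∝ λ^4e^(−12λ) · λ^3e^(−22λ) = λ^7e^(−34λ), i.e. Gamma(8, 34).
Mode = (a−1)/b = 7/34 ≈ 0.206.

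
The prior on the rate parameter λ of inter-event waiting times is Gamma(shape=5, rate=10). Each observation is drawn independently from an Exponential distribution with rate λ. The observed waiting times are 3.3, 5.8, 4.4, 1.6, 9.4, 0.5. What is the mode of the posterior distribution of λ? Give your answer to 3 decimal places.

The Exponential(rate=λ) likelihood is ∝ λ^n e^(−λΣtᵢ). Here n = 6 and Σtᵢ = 3.3 + 5.8 + 4.4 + 1.6 + 9.4 + 0.5 = 25.
Posterior ∝ λ^4e^(−10λ) · λ^6e^(−25λ) = λ^10e^(−35λ), i.e. Gamma(11, 35).
Mode = (a−1)/b = 10/35 ≈ 0.286.

λ̂_MAP = 0.286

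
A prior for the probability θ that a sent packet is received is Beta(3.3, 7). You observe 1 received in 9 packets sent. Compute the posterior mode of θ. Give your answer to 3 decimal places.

Prior: Beta(3.3, 7).
Data: 1 success in 9 trials. The binomial likelihood contributes θ(1−θ)^8, so the posterior is Beta(3.3+1, 7+8) = Beta(4.3, 15).
For Beta(a, b) with a, b > 1 the mode is (a−1)/(a+b−2) = 3.3/17.3 ≈ 0.191.

θ̂_MAP = 0.191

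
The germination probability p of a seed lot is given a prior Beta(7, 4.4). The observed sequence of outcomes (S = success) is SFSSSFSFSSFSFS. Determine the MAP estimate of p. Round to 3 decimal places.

Prior: Beta(7, 4.4).
Data: 9 successes in 14 trials (from the sequence). The binomial likelihood contributes p^9(1−p)^5, so the posterior is Beta(7+9, 4.4+5) = Beta(16, 9.4).
For Beta(a, b) with a, b > 1 the mode is (a−1)/(a+b−2) = 15/23.4 ≈ 0.641.

p̂_MAP = 0.641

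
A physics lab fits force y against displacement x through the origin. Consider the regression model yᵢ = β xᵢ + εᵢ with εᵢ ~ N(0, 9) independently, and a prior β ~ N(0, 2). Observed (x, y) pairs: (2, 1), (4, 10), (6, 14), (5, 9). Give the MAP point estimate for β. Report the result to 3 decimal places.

log p(β | y) = −Σ(yᵢ − βxᵢ)²/(2·9) − β²/(2·2) + const.
Setting the derivative to zero: Σxᵢ(yᵢ − βxᵢ)/9 − β/2 = 0, so β = Σxᵢyᵢ / (Σxᵢ² + σ²/τ²).
Σxᵢyᵢ = 2·1 + 4·10 + 6·14 + 5·9 = 171; Σxᵢ² = 81; σ²/τ² = 4.5.
β̂_MAP = 171 / (81 + 4.5) = 171/85.5 ≈ 2.000.

β̂_MAP = 2.000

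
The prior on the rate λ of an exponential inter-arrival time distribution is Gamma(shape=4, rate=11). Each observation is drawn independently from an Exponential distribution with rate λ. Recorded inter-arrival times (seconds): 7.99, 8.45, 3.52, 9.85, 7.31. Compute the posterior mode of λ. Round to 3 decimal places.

The Exponential(rate=λ) likelihood is ∝ λ^n e^(−λΣtᵢ). Here n = 5 and Σtᵢ = 7.99 + 8.45 + 3.52 + 9.85 + 7.31 = 37.12.
Posterior ∝ λ^3e^(−11λ) · λ^5e^(−37.12λ) = λ^8e^(−48.12λ), i.e. Gamma(9, 48.12).
Mode = (a−1)/b = 8/48.12 ≈ 0.166.

λ̂_MAP = 0.166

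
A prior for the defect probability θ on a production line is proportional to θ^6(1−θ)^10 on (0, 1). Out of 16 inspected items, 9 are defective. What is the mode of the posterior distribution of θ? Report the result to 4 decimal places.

θ̂_MAP = 0.4688

The prior density ∝ θ^6(1−θ)^10 is the kernel of Beta(7, 11).
Data: 9 successes in 16 trials. The binomial likelihood contributes θ^9(1−θ)^7, so the posterior is Beta(7+9, 11+7) = Beta(16, 18).
For Beta(a, b) with a, b > 1 the mode is (a−1)/(a+b−2) = 15/32 ≈ 0.4688.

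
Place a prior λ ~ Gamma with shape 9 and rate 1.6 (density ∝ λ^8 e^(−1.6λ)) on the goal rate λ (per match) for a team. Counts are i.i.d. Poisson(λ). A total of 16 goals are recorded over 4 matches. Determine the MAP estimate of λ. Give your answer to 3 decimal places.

λ̂_MAP = 4.286

Σxᵢ = 16, n = 4.
Posterior ∝ λ^8e^(−1.6λ) · λ^16e^(−4λ) = λ^24e^(−5.6λ), i.e. Gamma(shape=25, rate=5.6).
The mode of a Gamma(a, b) with a ≥ 1 (shape–rate) is (a−1)/b = 24/5.6 ≈ 4.286.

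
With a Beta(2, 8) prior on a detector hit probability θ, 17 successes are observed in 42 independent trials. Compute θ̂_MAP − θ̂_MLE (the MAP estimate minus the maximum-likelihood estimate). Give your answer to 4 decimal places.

Posterior is Beta(19, 33); MAP = (19−1)/(52−2) = 18/50 ≈ 0.36000.
MLE ignores the prior: θ̂_MLE = k/n = 17/42 ≈ 0.40476.
Difference = 18/50 − 17/42 = -47/1050 ≈ -0.0448.

MAP − MLE = -0.0448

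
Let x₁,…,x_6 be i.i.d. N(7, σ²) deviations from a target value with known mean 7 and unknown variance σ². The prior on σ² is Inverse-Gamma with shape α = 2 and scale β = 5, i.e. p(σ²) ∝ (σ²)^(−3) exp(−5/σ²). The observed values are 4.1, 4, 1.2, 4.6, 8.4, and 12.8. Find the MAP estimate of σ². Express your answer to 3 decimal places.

σ̂²_MAP = 8.534

Sum of squared deviations about the known mean: SS = (4.1−7)² + (4−7)² + (1.2−7)² + (4.6−7)² + (8.4−7)² + (12.8−7)² = 92.41.
The Normal likelihood contributes (σ²)^(−n/2) exp(−SS/(2σ²)), so the posterior is Inverse-Gamma(α + n/2, β + SS/2) = Inverse-Gamma(5, 51.205).
The mode of Inverse-Gamma(a, b) is b/(a+1) = 51.205/6 ≈ 8.534.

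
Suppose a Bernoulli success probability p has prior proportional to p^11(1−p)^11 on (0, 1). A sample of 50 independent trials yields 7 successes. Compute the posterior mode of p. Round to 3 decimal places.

The prior density ∝ p^11(1−p)^11 is the kernel of Beta(12, 12).
Data: 7 successes in 50 trials. The binomial likelihood contributes p^7(1−p)^43, so the posterior is Beta(12+7, 12+43) = Beta(19, 55).
For Beta(a, b) with a, b > 1 the mode is (a−1)/(a+b−2) = 18/72 ≈ 0.250.

p̂_MAP = 0.250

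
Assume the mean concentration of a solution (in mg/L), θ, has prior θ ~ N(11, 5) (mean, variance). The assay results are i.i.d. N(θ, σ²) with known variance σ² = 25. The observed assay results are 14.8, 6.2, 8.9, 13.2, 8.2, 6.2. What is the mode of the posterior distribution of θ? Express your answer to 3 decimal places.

n = 6; x̄ = (14.8 + 6.2 + 8.9 + 13.2 + 8.2 + 6.2)/6 = 57.5/6 = 115/12 ≈ 9.5833.
For a Normal prior and Normal likelihood with known variance, the posterior is Normal; its mode equals its mean, the precision-weighted average.
Prior precision 1/σ₀² = 1/5 = 0.2; data precision n/σ² = 6/25 = 0.24.
θ̂ = (0.2·11 + 0.24·(115/12)) / (0.2 + 0.24) = 4.5/0.44 = 225/22 ≈ 10.227.

θ̂_MAP = 10.227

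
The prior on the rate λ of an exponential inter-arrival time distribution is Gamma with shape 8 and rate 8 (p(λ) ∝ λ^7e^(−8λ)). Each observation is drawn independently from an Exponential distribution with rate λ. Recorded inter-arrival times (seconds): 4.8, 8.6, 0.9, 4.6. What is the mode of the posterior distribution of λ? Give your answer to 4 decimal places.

The Exponential(rate=λ) likelihood is ∝ λ^n e^(−λΣtᵢ). Here n = 4 and Σtᵢ = 4.8 + 8.6 + 0.9 + 4.6 = 18.9.
Posterior ∝ λ^7e^(−8λ) · λ^4e^(−18.9λ) = λ^11e^(−26.9λ), i.e. Gamma(12, 26.9).
Mode = (a−1)/b = 11/26.9 ≈ 0.4089.

λ̂_MAP = 0.4089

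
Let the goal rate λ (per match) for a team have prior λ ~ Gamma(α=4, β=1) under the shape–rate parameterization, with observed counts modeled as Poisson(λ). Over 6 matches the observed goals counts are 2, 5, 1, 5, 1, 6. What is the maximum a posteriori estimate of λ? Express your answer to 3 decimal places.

λ̂_MAP = 3.286

Σxᵢ = 2+5+1+5+1+6 = 20, with n = 6.
Posterior ∝ λ^3e^(−1λ) · λ^20e^(−6λ) = λ^23e^(−7λ), i.e. Gamma(shape=24, rate=7).
The mode of a Gamma(a, b) with a ≥ 1 (shape–rate) is (a−1)/b = 23/7 ≈ 3.286.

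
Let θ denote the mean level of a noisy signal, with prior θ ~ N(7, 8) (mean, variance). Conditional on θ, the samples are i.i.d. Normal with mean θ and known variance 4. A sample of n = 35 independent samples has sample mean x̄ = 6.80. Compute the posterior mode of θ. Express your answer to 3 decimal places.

θ̂_MAP = 6.803

n = 35, x̄ = 6.80.
For a Normal prior and Normal likelihood with known variance, the posterior is Normal; its mode equals its mean, the precision-weighted average.
Prior precision 1/σ₀² = 1/8 = 0.125; data precision n/σ² = 35/4 = 8.75.
θ̂ = (0.125·7 + 8.75·6.8) / (0.125 + 8.75) = 60.375/8.875 = 483/71 ≈ 6.803.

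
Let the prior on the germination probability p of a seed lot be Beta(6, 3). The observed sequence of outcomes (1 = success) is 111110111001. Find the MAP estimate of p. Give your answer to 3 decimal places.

p̂_MAP = 0.737

Prior: Beta(6, 3).
Data: 9 successes in 12 trials (from the sequence). The binomial likelihood contributes p^9(1−p)^3, so the posterior is Beta(6+9, 3+3) = Beta(15, 6).
For Beta(a, b) with a, b > 1 the mode is (a−1)/(a+b−2) = 14/19 ≈ 0.737.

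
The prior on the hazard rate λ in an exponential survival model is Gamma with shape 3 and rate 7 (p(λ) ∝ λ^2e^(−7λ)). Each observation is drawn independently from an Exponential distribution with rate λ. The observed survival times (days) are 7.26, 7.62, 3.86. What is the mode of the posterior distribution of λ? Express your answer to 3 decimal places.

The Exponential(rate=λ) likelihood is ∝ λ^n e^(−λΣtᵢ). Here n = 3 and Σtᵢ = 7.26 + 7.62 + 3.86 = 18.74.
Posterior ∝ λ^2e^(−7λ) · λ^3e^(−18.74λ) = λ^5e^(−25.74λ), i.e. Gamma(6, 25.74).
Mode = (a−1)/b = 5/25.74 ≈ 0.194.

λ̂_MAP = 0.194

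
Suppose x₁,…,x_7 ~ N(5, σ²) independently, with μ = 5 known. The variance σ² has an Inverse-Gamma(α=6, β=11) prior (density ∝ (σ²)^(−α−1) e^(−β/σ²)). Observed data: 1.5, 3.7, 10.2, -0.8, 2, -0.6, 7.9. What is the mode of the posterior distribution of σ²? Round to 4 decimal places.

Sum of squared deviations about the known mean: SS = (1.5−5)² + (3.7−5)² + (10.2−5)² + (-0.8−5)² + (2−5)² + (-0.6−5)² + (7.9−5)² = 123.39.
The Normal likelihood contributes (σ²)^(−n/2) exp(−SS/(2σ²)), so the posterior is Inverse-Gamma(α + n/2, β + SS/2) = Inverse-Gamma(9.5, 72.695).
The mode of Inverse-Gamma(a, b) is b/(a+1) = 72.695/10.5 ≈ 6.9233.

σ̂²_MAP = 6.9233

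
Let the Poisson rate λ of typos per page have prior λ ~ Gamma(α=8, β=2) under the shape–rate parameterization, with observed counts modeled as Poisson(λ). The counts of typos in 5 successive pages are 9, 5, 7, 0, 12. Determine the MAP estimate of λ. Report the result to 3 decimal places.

λ̂_MAP = 5.714

Σxᵢ = 9+5+7+0+12 = 33, with n = 5.
Posterior ∝ λ^7e^(−2λ) · λ^33e^(−5λ) = λ^40e^(−7λ), i.e. Gamma(shape=41, rate=7).
The mode of a Gamma(a, b) with a ≥ 1 (shape–rate) is (a−1)/b = 40/7 ≈ 5.714.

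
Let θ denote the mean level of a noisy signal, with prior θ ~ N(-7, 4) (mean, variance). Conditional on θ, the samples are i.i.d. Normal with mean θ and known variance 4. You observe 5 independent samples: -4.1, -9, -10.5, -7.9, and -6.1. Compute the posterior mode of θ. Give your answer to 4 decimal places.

n = 5; x̄ = ((-4.1) + (-9) + (-10.5) + (-7.9) + (-6.1))/5 = -37.6/5 = -7.52.
For a Normal prior and Normal likelihood with known variance, the posterior is Normal; its mode equals its mean, the precision-weighted average.
Prior precision 1/σ₀² = 1/4 = 0.25; data precision n/σ² = 5/4 = 1.25.
θ̂ = (0.25·(-7) + 1.25·(-7.52)) / (0.25 + 1.25) = (-11.15)/1.5 = -223/30 ≈ -7.4333.

θ̂_MAP = -7.4333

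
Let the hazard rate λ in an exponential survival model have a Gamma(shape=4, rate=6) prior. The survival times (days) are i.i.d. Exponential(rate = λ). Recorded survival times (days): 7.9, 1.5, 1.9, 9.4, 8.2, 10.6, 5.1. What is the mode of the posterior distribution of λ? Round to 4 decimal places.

The Exponential(rate=λ) likelihood is ∝ λ^n e^(−λΣtᵢ). Here n = 7 and Σtᵢ = 7.9 + 1.5 + 1.9 + 9.4 + 8.2 + 10.6 + 5.1 = 44.6.
Posterior ∝ λ^3e^(−6λ) · λ^7e^(−44.6λ) = λ^10e^(−50.6λ), i.e. Gamma(11, 50.6).
Mode = (a−1)/b = 10/50.6 ≈ 0.1976.

λ̂_MAP = 0.1976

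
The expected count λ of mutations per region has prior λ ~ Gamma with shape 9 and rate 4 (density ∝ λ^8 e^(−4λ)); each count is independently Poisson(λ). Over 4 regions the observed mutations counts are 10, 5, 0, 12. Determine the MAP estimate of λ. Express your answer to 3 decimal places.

Σxᵢ = 10+5+0+12 = 27, with n = 4.
Posterior ∝ λ^8e^(−4λ) · λ^27e^(−4λ) = λ^35e^(−8λ), i.e. Gamma(shape=36, rate=8).
The mode of a Gamma(a, b) with a ≥ 1 (shape–rate) is (a−1)/b = 35/8 ≈ 4.375.

λ̂_MAP = 4.375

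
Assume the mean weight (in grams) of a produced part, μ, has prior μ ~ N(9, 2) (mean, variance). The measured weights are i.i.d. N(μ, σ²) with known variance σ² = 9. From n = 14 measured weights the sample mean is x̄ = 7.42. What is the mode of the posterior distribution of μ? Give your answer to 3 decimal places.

μ̂_MAP = 7.804

n = 14, x̄ = 7.42.
For a Normal prior and Normal likelihood with known variance, the posterior is Normal; its mode equals its mean, the precision-weighted average.
Prior precision 1/σ₀² = 1/2 = 0.5; data precision n/σ² = 14/9.
μ̂ = (0.5·9 + (14/9)·7.42) / (0.5 + 14/9) = (7219/450)/(37/18) = 7219/925 ≈ 7.804.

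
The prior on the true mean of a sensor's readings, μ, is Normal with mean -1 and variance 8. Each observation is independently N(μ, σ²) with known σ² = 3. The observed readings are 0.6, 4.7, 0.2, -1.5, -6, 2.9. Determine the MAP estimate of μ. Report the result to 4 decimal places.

n = 6; x̄ = (0.6 + 4.7 + 0.2 + (-1.5) + (-6) + 2.9)/6 = 0.9/6 = 0.15.
For a Normal prior and Normal likelihood with known variance, the posterior is Normal; its mode equals its mean, the precision-weighted average.
Prior precision 1/σ₀² = 1/8 = 0.125; data precision n/σ² = 6/3 = 2.
μ̂ = (0.125·(-1) + 2·0.15) / (0.125 + 2) = 0.175/2.125 = 7/85 ≈ 0.0824.

μ̂_MAP = 0.0824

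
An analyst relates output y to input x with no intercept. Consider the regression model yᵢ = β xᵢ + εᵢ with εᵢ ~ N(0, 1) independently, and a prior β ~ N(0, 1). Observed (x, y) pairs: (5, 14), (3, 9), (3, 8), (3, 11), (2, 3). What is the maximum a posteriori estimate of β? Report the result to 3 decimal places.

β̂_MAP = 2.807

log p(β | y) = −Σ(yᵢ − βxᵢ)²/(2·1) − β²/(2·1) + const.
Setting the derivative to zero: Σxᵢ(yᵢ − βxᵢ)/1 − β/1 = 0, so β = Σxᵢyᵢ / (Σxᵢ² + σ²/τ²).
Σxᵢyᵢ = 5·14 + 3·9 + 3·8 + 3·11 + 2·3 = 160; Σxᵢ² = 56; σ²/τ² = 1.
β̂_MAP = 160 / (56 + 1) = 160/57 ≈ 2.807.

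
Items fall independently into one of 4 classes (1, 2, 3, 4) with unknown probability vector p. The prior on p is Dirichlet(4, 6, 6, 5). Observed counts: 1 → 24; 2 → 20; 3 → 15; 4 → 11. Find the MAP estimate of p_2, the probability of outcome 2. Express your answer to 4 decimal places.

The posterior is Dirichlet(αᵢ + nᵢ) = Dirichlet(28, 26, 21, 16).
For a Dirichlet(a₁,…,a_K) with all aᵢ > 1, the mode has j-th component (aⱼ − 1)/(Σaᵢ − K).
Here Σaᵢ = 91 and K = 4, so p_2 = (26 − 1)/(91 − 4) = 25/87 ≈ 0.2874.

MAP estimate: 0.2874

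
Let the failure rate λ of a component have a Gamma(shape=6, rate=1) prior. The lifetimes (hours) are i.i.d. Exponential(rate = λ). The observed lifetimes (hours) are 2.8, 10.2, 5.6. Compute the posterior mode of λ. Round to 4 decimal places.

λ̂_MAP = 0.4082

The Exponential(rate=λ) likelihood is ∝ λ^n e^(−λΣtᵢ). Here n = 3 and Σtᵢ = 2.8 + 10.2 + 5.6 = 18.6.
Posterior ∝ λ^5e^(−1λ) · λ^3e^(−18.6λ) = λ^8e^(−19.6λ), i.e. Gamma(9, 19.6).
Mode = (a−1)/b = 8/19.6 ≈ 0.4082.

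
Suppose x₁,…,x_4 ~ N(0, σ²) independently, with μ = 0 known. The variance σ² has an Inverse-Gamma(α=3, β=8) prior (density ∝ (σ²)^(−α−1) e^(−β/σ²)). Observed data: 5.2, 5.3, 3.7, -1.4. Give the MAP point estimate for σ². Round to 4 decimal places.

σ̂²_MAP = 7.2317

Sum of squared deviations about the known mean: SS = (5.2−0)² + (5.3−0)² + (3.7−0)² + (-1.4−0)² = 70.78.
The Normal likelihood contributes (σ²)^(−n/2) exp(−SS/(2σ²)), so the posterior is Inverse-Gamma(α + n/2, β + SS/2) = Inverse-Gamma(5, 43.39).
The mode of Inverse-Gamma(a, b) is b/(a+1) = 43.39/6 ≈ 7.2317.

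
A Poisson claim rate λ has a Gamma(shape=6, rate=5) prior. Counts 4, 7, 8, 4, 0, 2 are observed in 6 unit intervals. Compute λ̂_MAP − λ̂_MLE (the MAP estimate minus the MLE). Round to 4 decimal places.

MAP − MLE = -1.4394

Σxᵢ = 25. Posterior is Gamma(31, 11); MAP = (31−1)/11 = 30/11 ≈ 2.72727.
MLE = x̄ = 25/6 ≈ 4.16667.
Difference = 30/11 − 25/6 = -95/66 ≈ -1.4394.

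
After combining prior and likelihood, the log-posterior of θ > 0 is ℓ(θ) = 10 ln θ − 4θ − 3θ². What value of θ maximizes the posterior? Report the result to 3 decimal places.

θ̂_MAP = 1.000

ℓ'(θ) = 10/θ − 4 − 6θ. Setting this to zero and multiplying by θ: 6θ² + 4θ − 10 = 0.
θ = (−4 + √(4² + 4·6·10)) / (2·6) = (−4 + √256) / 12 = (−4 + 16)/12 = 1.
ℓ''(θ) = −10/θ² − 6 < 0, confirming a maximum.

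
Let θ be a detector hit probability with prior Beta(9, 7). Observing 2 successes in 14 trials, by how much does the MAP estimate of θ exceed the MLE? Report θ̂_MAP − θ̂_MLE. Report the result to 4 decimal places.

MAP − MLE = 0.2143

Posterior is Beta(11, 19); MAP = (11−1)/(30−2) = 10/28 ≈ 0.35714.
MLE ignores the prior: θ̂_MLE = k/n = 2/14 ≈ 0.14286.
Difference = 10/28 − 2/14 = 3/14 ≈ 0.2143.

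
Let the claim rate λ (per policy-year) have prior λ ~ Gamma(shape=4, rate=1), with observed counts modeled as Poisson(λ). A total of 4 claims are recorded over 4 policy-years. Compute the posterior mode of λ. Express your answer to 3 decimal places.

λ̂_MAP = 1.400

Σxᵢ = 4, n = 4.
Posterior ∝ λ^3e^(−1λ) · λ^4e^(−4λ) = λ^7e^(−5λ), i.e. Gamma(shape=8, rate=5).
The mode of a Gamma(a, b) with a ≥ 1 (shape–rate) is (a−1)/b = 7/5 ≈ 1.400.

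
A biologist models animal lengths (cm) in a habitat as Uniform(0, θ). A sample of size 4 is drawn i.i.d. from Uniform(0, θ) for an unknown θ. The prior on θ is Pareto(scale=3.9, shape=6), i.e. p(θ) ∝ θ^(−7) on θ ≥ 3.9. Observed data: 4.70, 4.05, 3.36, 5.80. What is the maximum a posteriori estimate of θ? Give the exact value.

θ̂_MAP = 5.80

The Uniform(0, θ) likelihood is θ^(−n) for θ ≥ max(xᵢ), zero otherwise. Here max(xᵢ) = 5.80.
Posterior ∝ θ^(−7) · θ^(−4) = θ^(−11) on θ ≥ max(3.9, 5.80) = 5.80.
This density is strictly decreasing in θ, so the posterior mode lies at the lower boundary of the support.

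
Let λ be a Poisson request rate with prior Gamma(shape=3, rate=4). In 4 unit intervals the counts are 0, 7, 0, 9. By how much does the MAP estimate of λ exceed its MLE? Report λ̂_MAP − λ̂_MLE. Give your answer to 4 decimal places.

MAP − MLE = -1.7500

Σxᵢ = 16. Posterior is Gamma(19, 8); MAP = (19−1)/8 = 18/8 ≈ 2.25000.
MLE = x̄ = 16/4 ≈ 4.00000.
Difference = 18/8 − 16/4 = -7/4 ≈ -1.7500.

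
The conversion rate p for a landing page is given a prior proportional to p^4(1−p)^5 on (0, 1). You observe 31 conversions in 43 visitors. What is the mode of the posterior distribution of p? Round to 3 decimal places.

The prior density ∝ p^4(1−p)^5 is the kernel of Beta(5, 6).
Data: 31 successes in 43 trials. The binomial likelihood contributes p^31(1−p)^12, so the posterior is Beta(5+31, 6+12) = Beta(36, 18).
For Beta(a, b) with a, b > 1 the mode is (a−1)/(a+b−2) = 35/52 ≈ 0.673.

p̂_MAP = 0.673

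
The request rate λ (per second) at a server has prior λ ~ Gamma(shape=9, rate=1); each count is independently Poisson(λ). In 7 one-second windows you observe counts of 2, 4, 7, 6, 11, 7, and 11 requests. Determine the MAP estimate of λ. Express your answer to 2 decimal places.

λ̂_MAP = 7.00

Σxᵢ = 2+4+7+6+11+7+11 = 48, with n = 7.
Posterior ∝ λ^8e^(−1λ) · λ^48e^(−7λ) = λ^56e^(−8λ), i.e. Gamma(shape=57, rate=8).
The mode of a Gamma(a, b) with a ≥ 1 (shape–rate) is (a−1)/b = 56/8 ≈ 7.00.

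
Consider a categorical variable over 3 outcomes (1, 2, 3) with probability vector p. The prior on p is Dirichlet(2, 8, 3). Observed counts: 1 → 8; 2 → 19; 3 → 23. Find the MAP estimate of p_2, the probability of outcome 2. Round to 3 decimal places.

The posterior is Dirichlet(αᵢ + nᵢ) = Dirichlet(10, 27, 26).
For a Dirichlet(a₁,…,a_K) with all aᵢ > 1, the mode has j-th component (aⱼ − 1)/(Σaᵢ − K).
Here Σaᵢ = 63 and K = 3, so p_2 = (27 − 1)/(63 − 3) = 26/60 ≈ 0.433.

MAP estimate: 0.433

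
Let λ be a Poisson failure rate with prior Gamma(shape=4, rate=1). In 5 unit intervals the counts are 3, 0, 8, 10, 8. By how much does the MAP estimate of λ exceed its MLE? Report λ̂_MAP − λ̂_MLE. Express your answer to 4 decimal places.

Σxᵢ = 29. Posterior is Gamma(33, 6); MAP = (33−1)/6 = 32/6 ≈ 5.33333.
MLE = x̄ = 29/5 ≈ 5.80000.
Difference = 32/6 − 29/5 = -7/15 ≈ -0.4667.

MAP − MLE = -0.4667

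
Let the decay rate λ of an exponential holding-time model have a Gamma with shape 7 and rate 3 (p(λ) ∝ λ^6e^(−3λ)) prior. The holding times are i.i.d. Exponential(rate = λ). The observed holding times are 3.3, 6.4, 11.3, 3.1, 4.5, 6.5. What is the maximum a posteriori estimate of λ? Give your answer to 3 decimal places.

The Exponential(rate=λ) likelihood is ∝ λ^n e^(−λΣtᵢ). Here n = 6 and Σtᵢ = 3.3 + 6.4 + 11.3 + 3.1 + 4.5 + 6.5 = 35.1.
Posterior ∝ λ^6e^(−3λ) · λ^6e^(−35.1λ) = λ^12e^(−38.1λ), i.e. Gamma(13, 38.1).
Mode = (a−1)/b = 12/38.1 ≈ 0.315.

λ̂_MAP = 0.315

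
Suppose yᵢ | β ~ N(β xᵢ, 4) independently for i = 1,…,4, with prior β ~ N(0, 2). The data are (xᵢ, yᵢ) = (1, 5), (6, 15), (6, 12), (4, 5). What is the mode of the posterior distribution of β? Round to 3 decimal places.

β̂_MAP = 2.055

log p(β | y) = −Σ(yᵢ − βxᵢ)²/(2·4) − β²/(2·2) + const.
Setting the derivative to zero: Σxᵢ(yᵢ − βxᵢ)/4 − β/2 = 0, so β = Σxᵢyᵢ / (Σxᵢ² + σ²/τ²).
Σxᵢyᵢ = 1·5 + 6·15 + 6·12 + 4·5 = 187; Σxᵢ² = 89; σ²/τ² = 2.
β̂_MAP = 187 / (89 + 2) = 187/91 ≈ 2.055.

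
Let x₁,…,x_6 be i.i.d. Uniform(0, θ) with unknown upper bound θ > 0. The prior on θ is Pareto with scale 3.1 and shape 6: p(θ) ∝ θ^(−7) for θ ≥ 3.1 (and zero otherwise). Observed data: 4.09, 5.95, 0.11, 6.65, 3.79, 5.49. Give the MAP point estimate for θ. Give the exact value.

The Uniform(0, θ) likelihood is θ^(−n) for θ ≥ max(xᵢ), zero otherwise. Here max(xᵢ) = 6.65.
Posterior ∝ θ^(−7) · θ^(−6) = θ^(−13) on θ ≥ max(3.1, 6.65) = 6.65.
This density is strictly decreasing in θ, so the posterior mode lies at the lower boundary of the support.

θ̂_MAP = 6.65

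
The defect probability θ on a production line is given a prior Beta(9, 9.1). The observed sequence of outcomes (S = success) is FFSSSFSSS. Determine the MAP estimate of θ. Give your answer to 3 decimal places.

θ̂_MAP = 0.558

Prior: Beta(9, 9.1).
Data: 6 successes in 9 trials (from the sequence). The binomial likelihood contributes θ^6(1−θ)^3, so the posterior is Beta(9+6, 9.1+3) = Beta(15, 12.1).
For Beta(a, b) with a, b > 1 the mode is (a−1)/(a+b−2) = 14/25.1 ≈ 0.558.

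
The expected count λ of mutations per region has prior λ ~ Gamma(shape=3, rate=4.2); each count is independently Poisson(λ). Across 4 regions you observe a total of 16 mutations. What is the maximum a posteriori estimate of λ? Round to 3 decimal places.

Σxᵢ = 16, n = 4.
Posterior ∝ λ^2e^(−4.2λ) · λ^16e^(−4λ) = λ^18e^(−8.2λ), i.e. Gamma(shape=19, rate=8.2).
The mode of a Gamma(a, b) with a ≥ 1 (shape–rate) is (a−1)/b = 18/8.2 ≈ 2.195.

λ̂_MAP = 2.195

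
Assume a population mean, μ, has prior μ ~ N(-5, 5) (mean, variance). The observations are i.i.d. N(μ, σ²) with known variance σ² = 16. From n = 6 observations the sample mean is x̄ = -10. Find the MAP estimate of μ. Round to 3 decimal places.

μ̂_MAP = -8.261

n = 6, x̄ = -10.
For a Normal prior and Normal likelihood with known variance, the posterior is Normal; its mode equals its mean, the precision-weighted average.
Prior precision 1/σ₀² = 1/5 = 0.2; data precision n/σ² = 6/16 = 0.375.
μ̂ = (0.2·(-5) + 0.375·(-10)) / (0.2 + 0.375) = (-4.75)/0.575 = -190/23 ≈ -8.261.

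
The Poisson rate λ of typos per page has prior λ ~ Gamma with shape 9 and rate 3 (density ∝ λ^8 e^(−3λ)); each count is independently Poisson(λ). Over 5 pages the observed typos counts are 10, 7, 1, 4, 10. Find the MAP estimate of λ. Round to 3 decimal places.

Σxᵢ = 10+7+1+4+10 = 32, with n = 5.
Posterior ∝ λ^8e^(−3λ) · λ^32e^(−5λ) = λ^40e^(−8λ), i.e. Gamma(shape=41, rate=8).
The mode of a Gamma(a, b) with a ≥ 1 (shape–rate) is (a−1)/b = 40/8 ≈ 5.000.

λ̂_MAP = 5.000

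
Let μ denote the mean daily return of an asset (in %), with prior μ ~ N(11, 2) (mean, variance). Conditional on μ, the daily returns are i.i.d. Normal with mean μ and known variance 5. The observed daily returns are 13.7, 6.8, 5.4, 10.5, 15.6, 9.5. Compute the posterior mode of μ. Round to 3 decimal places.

μ̂_MAP = 10.471

n = 6; x̄ = (13.7 + 6.8 + 5.4 + 10.5 + 15.6 + 9.5)/6 = 61.5/6 = 10.25.
For a Normal prior and Normal likelihood with known variance, the posterior is Normal; its mode equals its mean, the precision-weighted average.
Prior precision 1/σ₀² = 1/2 = 0.5; data precision n/σ² = 6/5 = 1.2.
μ̂ = (0.5·11 + 1.2·10.25) / (0.5 + 1.2) = 17.8/1.7 = 178/17 ≈ 10.471.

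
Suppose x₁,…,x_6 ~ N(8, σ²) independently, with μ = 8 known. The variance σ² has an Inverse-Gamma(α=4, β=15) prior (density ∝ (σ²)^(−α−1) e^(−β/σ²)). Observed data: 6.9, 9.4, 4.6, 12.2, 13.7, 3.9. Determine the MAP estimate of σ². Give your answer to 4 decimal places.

Sum of squared deviations about the known mean: SS = (6.9−8)² + (9.4−8)² + (4.6−8)² + (12.2−8)² + (13.7−8)² + (3.9−8)² = 81.67.
The Normal likelihood contributes (σ²)^(−n/2) exp(−SS/(2σ²)), so the posterior is Inverse-Gamma(α + n/2, β + SS/2) = Inverse-Gamma(7, 55.835).
The mode of Inverse-Gamma(a, b) is b/(a+1) = 55.835/8 ≈ 6.9794.

σ̂²_MAP = 6.9794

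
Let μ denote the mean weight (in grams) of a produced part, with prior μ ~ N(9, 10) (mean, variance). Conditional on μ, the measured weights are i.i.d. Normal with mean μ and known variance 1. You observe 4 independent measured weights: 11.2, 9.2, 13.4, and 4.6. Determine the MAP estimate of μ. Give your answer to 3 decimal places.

μ̂_MAP = 9.585

n = 4; x̄ = (11.2 + 9.2 + 13.4 + 4.6)/4 = 38.4/4 = 9.6.
For a Normal prior and Normal likelihood with known variance, the posterior is Normal; its mode equals its mean, the precision-weighted average.
Prior precision 1/σ₀² = 1/10 = 0.1; data precision n/σ² = 4/1 = 4.
μ̂ = (0.1·9 + 4·9.6) / (0.1 + 4) = 39.3/4.1 = 393/41 ≈ 9.585.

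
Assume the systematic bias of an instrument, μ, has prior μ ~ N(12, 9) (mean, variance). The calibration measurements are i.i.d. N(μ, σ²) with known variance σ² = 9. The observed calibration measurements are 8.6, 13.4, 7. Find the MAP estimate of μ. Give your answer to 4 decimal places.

n = 3; x̄ = (8.6 + 13.4 + 7)/3 = 29/3 = 29/3 ≈ 9.6667.
For a Normal prior and Normal likelihood with known variance, the posterior is Normal; its mode equals its mean, the precision-weighted average.
Prior precision 1/σ₀² = 1/9; data precision n/σ² = 3/9 = 1/3.
μ̂ = ((1/9)·12 + (1/3)·(29/3)) / (1/9 + 1/3) = (41/9)/(4/9) = 10.2500.

μ̂_MAP = 10.2500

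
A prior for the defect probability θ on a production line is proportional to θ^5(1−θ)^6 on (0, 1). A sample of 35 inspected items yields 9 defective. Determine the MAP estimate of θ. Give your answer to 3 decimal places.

θ̂_MAP = 0.304

The prior density ∝ θ^5(1−θ)^6 is the kernel of Beta(6, 7).
Data: 9 successes in 35 trials. The binomial likelihood contributes θ^9(1−θ)^26, so the posterior is Beta(6+9, 7+26) = Beta(15, 33).
For Beta(a, b) with a, b > 1 the mode is (a−1)/(a+b−2) = 14/46 ≈ 0.304.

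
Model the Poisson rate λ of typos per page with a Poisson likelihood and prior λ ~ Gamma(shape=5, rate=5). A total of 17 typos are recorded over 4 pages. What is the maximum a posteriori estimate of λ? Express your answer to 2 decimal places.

Σxᵢ = 17, n = 4.
Posterior ∝ λ^4e^(−5λ) · λ^17e^(−4λ) = λ^21e^(−9λ), i.e. Gamma(shape=22, rate=9).
The mode of a Gamma(a, b) with a ≥ 1 (shape–rate) is (a−1)/b = 21/9 ≈ 2.33.

λ̂_MAP = 2.33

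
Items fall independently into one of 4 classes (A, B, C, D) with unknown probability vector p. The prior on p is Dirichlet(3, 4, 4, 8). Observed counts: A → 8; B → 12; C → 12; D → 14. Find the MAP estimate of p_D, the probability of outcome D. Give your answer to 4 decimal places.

MAP estimate of p_D = 0.3443

The posterior is Dirichlet(αᵢ + nᵢ) = Dirichlet(11, 16, 16, 22).
For a Dirichlet(a₁,…,a_K) with all aᵢ > 1, the mode has j-th component (aⱼ − 1)/(Σaᵢ − K).
Here Σaᵢ = 65 and K = 4, so p_D = (22 − 1)/(65 − 4) = 21/61 ≈ 0.3443.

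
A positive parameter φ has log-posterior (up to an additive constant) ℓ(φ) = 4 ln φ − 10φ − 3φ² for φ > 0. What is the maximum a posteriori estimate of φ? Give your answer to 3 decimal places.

ℓ'(φ) = 4/φ − 10 − 6φ. Setting this to zero and multiplying by φ: 6φ² + 10φ − 4 = 0.
φ = (−10 + √(10² + 4·6·4)) / (2·6) = (−10 + √196) / 12 = (−10 + 14)/12 = 1/3.
ℓ''(φ) = −4/φ² − 6 < 0, confirming a maximum.

φ̂_MAP = 0.333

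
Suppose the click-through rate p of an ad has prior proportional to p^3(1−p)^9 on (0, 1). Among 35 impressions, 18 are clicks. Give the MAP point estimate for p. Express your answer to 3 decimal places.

The prior density ∝ p^3(1−p)^9 is the kernel of Beta(4, 10).
Data: 18 successes in 35 trials. The binomial likelihood contributes p^18(1−p)^17, so the posterior is Beta(4+18, 10+17) = Beta(22, 27).
For Beta(a, b) with a, b > 1 the mode is (a−1)/(a+b−2) = 21/47 ≈ 0.447.

p̂_MAP = 0.447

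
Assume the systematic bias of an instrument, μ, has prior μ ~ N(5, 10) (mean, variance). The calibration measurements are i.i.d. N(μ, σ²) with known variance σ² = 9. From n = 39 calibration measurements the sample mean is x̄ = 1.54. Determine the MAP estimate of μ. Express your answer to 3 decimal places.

μ̂_MAP = 1.618

n = 39, x̄ = 1.54.
For a Normal prior and Normal likelihood with known variance, the posterior is Normal; its mode equals its mean, the precision-weighted average.
Prior precision 1/σ₀² = 1/10 = 0.1; data precision n/σ² = 39/9 = 13/3.
μ̂ = (0.1·5 + (13/3)·1.54) / (0.1 + 13/3) = (538/75)/(133/30) = 1076/665 ≈ 1.618.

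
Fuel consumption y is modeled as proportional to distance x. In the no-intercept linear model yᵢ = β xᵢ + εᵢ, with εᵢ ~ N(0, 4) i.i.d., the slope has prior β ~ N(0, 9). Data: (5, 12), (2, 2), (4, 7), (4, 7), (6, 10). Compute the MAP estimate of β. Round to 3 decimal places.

log p(β | y) = −Σ(yᵢ − βxᵢ)²/(2·4) − β²/(2·9) + const.
Setting the derivative to zero: Σxᵢ(yᵢ − βxᵢ)/4 − β/9 = 0, so β = Σxᵢyᵢ / (Σxᵢ² + σ²/τ²).
Σxᵢyᵢ = 5·12 + 2·2 + 4·7 + 4·7 + 6·10 = 180; Σxᵢ² = 97; σ²/τ² = 4/9.
β̂_MAP = 180 / (97 + 4/9) = 180/(877/9) = 1620/877 ≈ 1.847.

β̂_MAP = 1.847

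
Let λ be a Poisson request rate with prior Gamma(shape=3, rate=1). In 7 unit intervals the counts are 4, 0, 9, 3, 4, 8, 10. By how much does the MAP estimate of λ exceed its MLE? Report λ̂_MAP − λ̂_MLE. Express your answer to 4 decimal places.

MAP − MLE = -0.4286

Σxᵢ = 38. Posterior is Gamma(41, 8); MAP = (41−1)/8 = 40/8 ≈ 5.00000.
MLE = x̄ = 38/7 ≈ 5.42857.
Difference = 40/8 − 38/7 = -3/7 ≈ -0.4286.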